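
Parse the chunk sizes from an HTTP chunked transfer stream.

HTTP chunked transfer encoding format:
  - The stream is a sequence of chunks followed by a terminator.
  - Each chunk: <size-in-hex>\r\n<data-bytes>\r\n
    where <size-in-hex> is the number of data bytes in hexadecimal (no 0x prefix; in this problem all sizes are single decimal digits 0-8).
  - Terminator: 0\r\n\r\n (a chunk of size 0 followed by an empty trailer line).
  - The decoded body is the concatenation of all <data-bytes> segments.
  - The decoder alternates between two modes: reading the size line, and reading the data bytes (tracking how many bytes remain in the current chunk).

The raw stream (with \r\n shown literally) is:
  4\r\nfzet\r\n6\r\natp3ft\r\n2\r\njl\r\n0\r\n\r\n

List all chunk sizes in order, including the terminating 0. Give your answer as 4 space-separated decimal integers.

Chunk 1: stream[0..1]='4' size=0x4=4, data at stream[3..7]='fzet' -> body[0..4], body so far='fzet'
Chunk 2: stream[9..10]='6' size=0x6=6, data at stream[12..18]='atp3ft' -> body[4..10], body so far='fzetatp3ft'
Chunk 3: stream[20..21]='2' size=0x2=2, data at stream[23..25]='jl' -> body[10..12], body so far='fzetatp3ftjl'
Chunk 4: stream[27..28]='0' size=0 (terminator). Final body='fzetatp3ftjl' (12 bytes)

Answer: 4 6 2 0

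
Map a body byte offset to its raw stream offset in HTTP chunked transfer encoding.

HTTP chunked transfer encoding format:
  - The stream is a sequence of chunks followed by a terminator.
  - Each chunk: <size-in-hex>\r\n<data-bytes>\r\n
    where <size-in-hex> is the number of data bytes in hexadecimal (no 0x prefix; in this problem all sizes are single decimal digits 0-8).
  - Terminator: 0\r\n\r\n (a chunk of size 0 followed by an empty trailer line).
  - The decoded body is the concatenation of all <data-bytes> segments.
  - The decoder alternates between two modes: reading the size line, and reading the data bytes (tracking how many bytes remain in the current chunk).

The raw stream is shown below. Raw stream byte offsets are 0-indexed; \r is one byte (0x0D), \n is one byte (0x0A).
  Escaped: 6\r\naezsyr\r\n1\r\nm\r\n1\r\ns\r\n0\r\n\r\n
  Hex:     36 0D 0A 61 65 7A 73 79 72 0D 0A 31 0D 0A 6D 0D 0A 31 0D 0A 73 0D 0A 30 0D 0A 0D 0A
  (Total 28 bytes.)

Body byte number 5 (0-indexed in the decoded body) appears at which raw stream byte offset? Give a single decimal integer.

Answer: 8

Derivation:
Chunk 1: stream[0..1]='6' size=0x6=6, data at stream[3..9]='aezsyr' -> body[0..6], body so far='aezsyr'
Chunk 2: stream[11..12]='1' size=0x1=1, data at stream[14..15]='m' -> body[6..7], body so far='aezsyrm'
Chunk 3: stream[17..18]='1' size=0x1=1, data at stream[20..21]='s' -> body[7..8], body so far='aezsyrms'
Chunk 4: stream[23..24]='0' size=0 (terminator). Final body='aezsyrms' (8 bytes)
Body byte 5 at stream offset 8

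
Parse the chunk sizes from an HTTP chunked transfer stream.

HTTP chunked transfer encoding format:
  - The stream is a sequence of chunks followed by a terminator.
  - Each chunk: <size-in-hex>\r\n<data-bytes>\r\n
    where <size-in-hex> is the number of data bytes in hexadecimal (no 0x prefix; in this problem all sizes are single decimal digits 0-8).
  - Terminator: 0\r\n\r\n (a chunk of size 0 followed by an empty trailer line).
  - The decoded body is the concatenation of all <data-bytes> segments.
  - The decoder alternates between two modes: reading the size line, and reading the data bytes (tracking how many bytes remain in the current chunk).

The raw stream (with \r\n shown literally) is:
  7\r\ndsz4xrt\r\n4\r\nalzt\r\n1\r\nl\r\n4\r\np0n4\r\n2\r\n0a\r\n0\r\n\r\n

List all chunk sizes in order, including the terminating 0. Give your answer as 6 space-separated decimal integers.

Answer: 7 4 1 4 2 0

Derivation:
Chunk 1: stream[0..1]='7' size=0x7=7, data at stream[3..10]='dsz4xrt' -> body[0..7], body so far='dsz4xrt'
Chunk 2: stream[12..13]='4' size=0x4=4, data at stream[15..19]='alzt' -> body[7..11], body so far='dsz4xrtalzt'
Chunk 3: stream[21..22]='1' size=0x1=1, data at stream[24..25]='l' -> body[11..12], body so far='dsz4xrtalztl'
Chunk 4: stream[27..28]='4' size=0x4=4, data at stream[30..34]='p0n4' -> body[12..16], body so far='dsz4xrtalztlp0n4'
Chunk 5: stream[36..37]='2' size=0x2=2, data at stream[39..41]='0a' -> body[16..18], body so far='dsz4xrtalztlp0n40a'
Chunk 6: stream[43..44]='0' size=0 (terminator). Final body='dsz4xrtalztlp0n40a' (18 bytes)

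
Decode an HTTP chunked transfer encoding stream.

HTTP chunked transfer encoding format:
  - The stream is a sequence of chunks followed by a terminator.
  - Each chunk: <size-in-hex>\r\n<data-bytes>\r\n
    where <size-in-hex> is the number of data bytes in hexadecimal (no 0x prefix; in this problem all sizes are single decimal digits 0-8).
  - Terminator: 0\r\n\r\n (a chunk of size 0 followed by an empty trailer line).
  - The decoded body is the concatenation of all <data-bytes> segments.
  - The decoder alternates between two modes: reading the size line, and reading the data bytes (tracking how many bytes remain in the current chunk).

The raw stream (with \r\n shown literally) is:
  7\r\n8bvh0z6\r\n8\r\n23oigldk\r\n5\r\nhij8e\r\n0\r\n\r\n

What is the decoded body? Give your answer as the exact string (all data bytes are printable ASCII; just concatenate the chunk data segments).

Answer: 8bvh0z623oigldkhij8e

Derivation:
Chunk 1: stream[0..1]='7' size=0x7=7, data at stream[3..10]='8bvh0z6' -> body[0..7], body so far='8bvh0z6'
Chunk 2: stream[12..13]='8' size=0x8=8, data at stream[15..23]='23oigldk' -> body[7..15], body so far='8bvh0z623oigldk'
Chunk 3: stream[25..26]='5' size=0x5=5, data at stream[28..33]='hij8e' -> body[15..20], body so far='8bvh0z623oigldkhij8e'
Chunk 4: stream[35..36]='0' size=0 (terminator). Final body='8bvh0z623oigldkhij8e' (20 bytes)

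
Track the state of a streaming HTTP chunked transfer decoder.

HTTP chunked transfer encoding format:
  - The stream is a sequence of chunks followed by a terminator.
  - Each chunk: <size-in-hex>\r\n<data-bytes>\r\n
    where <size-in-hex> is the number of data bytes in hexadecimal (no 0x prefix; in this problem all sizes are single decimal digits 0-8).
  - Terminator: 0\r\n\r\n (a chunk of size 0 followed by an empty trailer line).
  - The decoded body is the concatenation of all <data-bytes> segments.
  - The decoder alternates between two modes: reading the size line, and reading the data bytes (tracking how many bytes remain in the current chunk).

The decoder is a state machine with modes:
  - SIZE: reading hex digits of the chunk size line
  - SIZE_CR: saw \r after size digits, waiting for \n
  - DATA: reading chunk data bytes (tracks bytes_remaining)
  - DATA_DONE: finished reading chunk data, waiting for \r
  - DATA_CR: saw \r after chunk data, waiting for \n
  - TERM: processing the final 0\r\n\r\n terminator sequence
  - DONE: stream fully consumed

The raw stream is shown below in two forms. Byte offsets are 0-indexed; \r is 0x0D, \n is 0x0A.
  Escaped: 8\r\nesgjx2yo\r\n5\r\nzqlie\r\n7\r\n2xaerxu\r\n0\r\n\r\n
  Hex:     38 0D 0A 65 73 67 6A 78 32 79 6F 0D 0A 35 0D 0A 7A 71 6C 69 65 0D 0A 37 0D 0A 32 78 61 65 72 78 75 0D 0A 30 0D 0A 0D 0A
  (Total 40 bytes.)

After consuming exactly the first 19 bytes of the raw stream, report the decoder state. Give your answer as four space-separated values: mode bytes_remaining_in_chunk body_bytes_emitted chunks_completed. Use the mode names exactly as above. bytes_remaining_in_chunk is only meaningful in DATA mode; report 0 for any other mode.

Byte 0 = '8': mode=SIZE remaining=0 emitted=0 chunks_done=0
Byte 1 = 0x0D: mode=SIZE_CR remaining=0 emitted=0 chunks_done=0
Byte 2 = 0x0A: mode=DATA remaining=8 emitted=0 chunks_done=0
Byte 3 = 'e': mode=DATA remaining=7 emitted=1 chunks_done=0
Byte 4 = 's': mode=DATA remaining=6 emitted=2 chunks_done=0
Byte 5 = 'g': mode=DATA remaining=5 emitted=3 chunks_done=0
Byte 6 = 'j': mode=DATA remaining=4 emitted=4 chunks_done=0
Byte 7 = 'x': mode=DATA remaining=3 emitted=5 chunks_done=0
Byte 8 = '2': mode=DATA remaining=2 emitted=6 chunks_done=0
Byte 9 = 'y': mode=DATA remaining=1 emitted=7 chunks_done=0
Byte 10 = 'o': mode=DATA_DONE remaining=0 emitted=8 chunks_done=0
Byte 11 = 0x0D: mode=DATA_CR remaining=0 emitted=8 chunks_done=0
Byte 12 = 0x0A: mode=SIZE remaining=0 emitted=8 chunks_done=1
Byte 13 = '5': mode=SIZE remaining=0 emitted=8 chunks_done=1
Byte 14 = 0x0D: mode=SIZE_CR remaining=0 emitted=8 chunks_done=1
Byte 15 = 0x0A: mode=DATA remaining=5 emitted=8 chunks_done=1
Byte 16 = 'z': mode=DATA remaining=4 emitted=9 chunks_done=1
Byte 17 = 'q': mode=DATA remaining=3 emitted=10 chunks_done=1
Byte 18 = 'l': mode=DATA remaining=2 emitted=11 chunks_done=1

Answer: DATA 2 11 1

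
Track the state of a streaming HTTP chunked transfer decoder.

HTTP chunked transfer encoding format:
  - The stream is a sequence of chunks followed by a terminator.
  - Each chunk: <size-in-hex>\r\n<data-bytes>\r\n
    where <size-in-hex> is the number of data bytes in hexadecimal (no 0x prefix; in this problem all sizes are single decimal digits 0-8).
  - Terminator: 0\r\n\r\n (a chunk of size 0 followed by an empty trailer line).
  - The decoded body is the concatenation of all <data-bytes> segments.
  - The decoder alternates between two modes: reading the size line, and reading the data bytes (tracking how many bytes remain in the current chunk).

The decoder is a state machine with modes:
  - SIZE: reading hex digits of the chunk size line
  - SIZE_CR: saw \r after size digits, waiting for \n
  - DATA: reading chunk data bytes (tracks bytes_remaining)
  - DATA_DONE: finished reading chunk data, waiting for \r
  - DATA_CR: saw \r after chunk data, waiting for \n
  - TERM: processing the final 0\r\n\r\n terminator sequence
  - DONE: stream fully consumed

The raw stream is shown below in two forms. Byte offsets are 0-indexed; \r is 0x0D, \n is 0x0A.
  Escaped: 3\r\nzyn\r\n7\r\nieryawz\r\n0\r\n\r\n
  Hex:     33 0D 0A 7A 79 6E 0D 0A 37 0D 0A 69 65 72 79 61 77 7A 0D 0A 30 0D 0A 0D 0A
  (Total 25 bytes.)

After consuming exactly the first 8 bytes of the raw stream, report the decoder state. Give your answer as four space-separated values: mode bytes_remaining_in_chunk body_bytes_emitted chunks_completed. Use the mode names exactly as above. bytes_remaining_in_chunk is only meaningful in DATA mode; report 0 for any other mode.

Byte 0 = '3': mode=SIZE remaining=0 emitted=0 chunks_done=0
Byte 1 = 0x0D: mode=SIZE_CR remaining=0 emitted=0 chunks_done=0
Byte 2 = 0x0A: mode=DATA remaining=3 emitted=0 chunks_done=0
Byte 3 = 'z': mode=DATA remaining=2 emitted=1 chunks_done=0
Byte 4 = 'y': mode=DATA remaining=1 emitted=2 chunks_done=0
Byte 5 = 'n': mode=DATA_DONE remaining=0 emitted=3 chunks_done=0
Byte 6 = 0x0D: mode=DATA_CR remaining=0 emitted=3 chunks_done=0
Byte 7 = 0x0A: mode=SIZE remaining=0 emitted=3 chunks_done=1

Answer: SIZE 0 3 1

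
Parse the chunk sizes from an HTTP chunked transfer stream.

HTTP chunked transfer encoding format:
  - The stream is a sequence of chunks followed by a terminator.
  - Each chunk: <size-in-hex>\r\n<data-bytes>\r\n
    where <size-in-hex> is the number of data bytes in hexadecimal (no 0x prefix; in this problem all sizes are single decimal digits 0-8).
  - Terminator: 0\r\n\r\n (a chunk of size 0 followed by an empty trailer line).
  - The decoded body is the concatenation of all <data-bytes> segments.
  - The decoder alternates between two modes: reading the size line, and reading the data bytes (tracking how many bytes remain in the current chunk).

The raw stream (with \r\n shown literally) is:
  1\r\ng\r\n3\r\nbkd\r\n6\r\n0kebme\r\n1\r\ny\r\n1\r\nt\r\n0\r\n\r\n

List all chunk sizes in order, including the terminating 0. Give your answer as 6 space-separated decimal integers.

Chunk 1: stream[0..1]='1' size=0x1=1, data at stream[3..4]='g' -> body[0..1], body so far='g'
Chunk 2: stream[6..7]='3' size=0x3=3, data at stream[9..12]='bkd' -> body[1..4], body so far='gbkd'
Chunk 3: stream[14..15]='6' size=0x6=6, data at stream[17..23]='0kebme' -> body[4..10], body so far='gbkd0kebme'
Chunk 4: stream[25..26]='1' size=0x1=1, data at stream[28..29]='y' -> body[10..11], body so far='gbkd0kebmey'
Chunk 5: stream[31..32]='1' size=0x1=1, data at stream[34..35]='t' -> body[11..12], body so far='gbkd0kebmeyt'
Chunk 6: stream[37..38]='0' size=0 (terminator). Final body='gbkd0kebmeyt' (12 bytes)

Answer: 1 3 6 1 1 0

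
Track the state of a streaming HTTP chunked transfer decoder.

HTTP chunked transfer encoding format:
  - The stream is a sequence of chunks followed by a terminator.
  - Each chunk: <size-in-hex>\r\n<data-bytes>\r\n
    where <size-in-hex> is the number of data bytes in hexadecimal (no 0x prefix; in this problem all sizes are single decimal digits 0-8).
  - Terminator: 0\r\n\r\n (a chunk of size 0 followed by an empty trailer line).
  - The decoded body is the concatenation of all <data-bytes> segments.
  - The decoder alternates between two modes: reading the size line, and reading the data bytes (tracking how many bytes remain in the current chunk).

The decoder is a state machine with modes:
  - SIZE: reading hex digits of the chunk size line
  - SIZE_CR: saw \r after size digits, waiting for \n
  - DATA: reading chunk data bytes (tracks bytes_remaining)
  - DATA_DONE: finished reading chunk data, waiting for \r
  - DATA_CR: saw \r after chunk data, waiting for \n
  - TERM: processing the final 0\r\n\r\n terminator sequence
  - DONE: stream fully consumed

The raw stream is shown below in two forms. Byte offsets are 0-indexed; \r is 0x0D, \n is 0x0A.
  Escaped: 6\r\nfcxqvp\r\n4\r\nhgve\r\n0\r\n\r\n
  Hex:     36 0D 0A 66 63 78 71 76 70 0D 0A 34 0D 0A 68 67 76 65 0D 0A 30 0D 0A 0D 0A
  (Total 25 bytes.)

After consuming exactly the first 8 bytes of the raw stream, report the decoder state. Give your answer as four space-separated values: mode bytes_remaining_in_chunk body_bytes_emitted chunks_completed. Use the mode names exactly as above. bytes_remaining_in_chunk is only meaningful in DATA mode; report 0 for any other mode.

Answer: DATA 1 5 0

Derivation:
Byte 0 = '6': mode=SIZE remaining=0 emitted=0 chunks_done=0
Byte 1 = 0x0D: mode=SIZE_CR remaining=0 emitted=0 chunks_done=0
Byte 2 = 0x0A: mode=DATA remaining=6 emitted=0 chunks_done=0
Byte 3 = 'f': mode=DATA remaining=5 emitted=1 chunks_done=0
Byte 4 = 'c': mode=DATA remaining=4 emitted=2 chunks_done=0
Byte 5 = 'x': mode=DATA remaining=3 emitted=3 chunks_done=0
Byte 6 = 'q': mode=DATA remaining=2 emitted=4 chunks_done=0
Byte 7 = 'v': mode=DATA remaining=1 emitted=5 chunks_done=0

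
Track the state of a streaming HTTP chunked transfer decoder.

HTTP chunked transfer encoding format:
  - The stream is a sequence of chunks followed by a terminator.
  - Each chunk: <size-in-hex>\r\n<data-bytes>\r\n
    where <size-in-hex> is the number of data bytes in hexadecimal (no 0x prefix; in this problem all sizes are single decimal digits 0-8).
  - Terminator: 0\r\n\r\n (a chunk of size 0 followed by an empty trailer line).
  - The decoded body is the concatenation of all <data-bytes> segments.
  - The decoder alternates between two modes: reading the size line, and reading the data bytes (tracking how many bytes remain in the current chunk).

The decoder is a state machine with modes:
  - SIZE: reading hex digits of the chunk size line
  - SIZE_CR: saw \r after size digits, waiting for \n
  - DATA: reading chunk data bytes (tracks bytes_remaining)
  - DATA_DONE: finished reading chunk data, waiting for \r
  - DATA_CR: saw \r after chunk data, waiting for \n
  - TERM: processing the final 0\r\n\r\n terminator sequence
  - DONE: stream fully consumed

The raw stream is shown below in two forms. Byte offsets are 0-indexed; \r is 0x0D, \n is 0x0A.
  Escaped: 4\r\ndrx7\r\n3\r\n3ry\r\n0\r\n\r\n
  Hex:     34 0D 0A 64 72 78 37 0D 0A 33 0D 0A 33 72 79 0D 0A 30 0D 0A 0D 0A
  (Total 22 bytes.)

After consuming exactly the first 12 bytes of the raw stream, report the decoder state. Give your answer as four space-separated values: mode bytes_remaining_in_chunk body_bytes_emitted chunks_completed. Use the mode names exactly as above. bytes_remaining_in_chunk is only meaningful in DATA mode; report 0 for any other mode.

Answer: DATA 3 4 1

Derivation:
Byte 0 = '4': mode=SIZE remaining=0 emitted=0 chunks_done=0
Byte 1 = 0x0D: mode=SIZE_CR remaining=0 emitted=0 chunks_done=0
Byte 2 = 0x0A: mode=DATA remaining=4 emitted=0 chunks_done=0
Byte 3 = 'd': mode=DATA remaining=3 emitted=1 chunks_done=0
Byte 4 = 'r': mode=DATA remaining=2 emitted=2 chunks_done=0
Byte 5 = 'x': mode=DATA remaining=1 emitted=3 chunks_done=0
Byte 6 = '7': mode=DATA_DONE remaining=0 emitted=4 chunks_done=0
Byte 7 = 0x0D: mode=DATA_CR remaining=0 emitted=4 chunks_done=0
Byte 8 = 0x0A: mode=SIZE remaining=0 emitted=4 chunks_done=1
Byte 9 = '3': mode=SIZE remaining=0 emitted=4 chunks_done=1
Byte 10 = 0x0D: mode=SIZE_CR remaining=0 emitted=4 chunks_done=1
Byte 11 = 0x0A: mode=DATA remaining=3 emitted=4 chunks_done=1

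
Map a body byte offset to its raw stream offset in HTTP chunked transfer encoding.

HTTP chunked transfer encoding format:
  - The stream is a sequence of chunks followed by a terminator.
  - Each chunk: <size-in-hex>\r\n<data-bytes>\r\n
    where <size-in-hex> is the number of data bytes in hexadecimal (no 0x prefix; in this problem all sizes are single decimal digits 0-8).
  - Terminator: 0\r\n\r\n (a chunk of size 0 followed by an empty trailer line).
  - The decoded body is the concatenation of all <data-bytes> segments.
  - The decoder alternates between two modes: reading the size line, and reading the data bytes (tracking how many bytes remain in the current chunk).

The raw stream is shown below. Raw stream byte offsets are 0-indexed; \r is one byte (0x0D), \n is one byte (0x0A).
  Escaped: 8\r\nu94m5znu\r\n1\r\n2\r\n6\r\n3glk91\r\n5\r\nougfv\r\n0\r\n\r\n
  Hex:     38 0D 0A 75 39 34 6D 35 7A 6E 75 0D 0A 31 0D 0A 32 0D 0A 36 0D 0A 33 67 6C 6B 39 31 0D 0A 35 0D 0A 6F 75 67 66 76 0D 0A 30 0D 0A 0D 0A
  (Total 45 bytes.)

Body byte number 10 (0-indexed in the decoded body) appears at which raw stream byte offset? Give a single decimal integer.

Answer: 23

Derivation:
Chunk 1: stream[0..1]='8' size=0x8=8, data at stream[3..11]='u94m5znu' -> body[0..8], body so far='u94m5znu'
Chunk 2: stream[13..14]='1' size=0x1=1, data at stream[16..17]='2' -> body[8..9], body so far='u94m5znu2'
Chunk 3: stream[19..20]='6' size=0x6=6, data at stream[22..28]='3glk91' -> body[9..15], body so far='u94m5znu23glk91'
Chunk 4: stream[30..31]='5' size=0x5=5, data at stream[33..38]='ougfv' -> body[15..20], body so far='u94m5znu23glk91ougfv'
Chunk 5: stream[40..41]='0' size=0 (terminator). Final body='u94m5znu23glk91ougfv' (20 bytes)
Body byte 10 at stream offset 23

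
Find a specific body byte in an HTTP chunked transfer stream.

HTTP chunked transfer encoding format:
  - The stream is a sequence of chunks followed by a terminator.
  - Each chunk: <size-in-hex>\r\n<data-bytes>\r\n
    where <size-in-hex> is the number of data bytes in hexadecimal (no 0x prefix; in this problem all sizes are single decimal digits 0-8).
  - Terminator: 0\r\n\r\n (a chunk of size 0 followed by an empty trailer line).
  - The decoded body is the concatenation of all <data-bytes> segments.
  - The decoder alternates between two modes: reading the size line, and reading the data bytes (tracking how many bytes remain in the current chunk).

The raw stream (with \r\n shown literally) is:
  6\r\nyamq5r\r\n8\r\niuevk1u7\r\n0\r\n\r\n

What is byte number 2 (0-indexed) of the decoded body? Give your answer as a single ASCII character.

Answer: m

Derivation:
Chunk 1: stream[0..1]='6' size=0x6=6, data at stream[3..9]='yamq5r' -> body[0..6], body so far='yamq5r'
Chunk 2: stream[11..12]='8' size=0x8=8, data at stream[14..22]='iuevk1u7' -> body[6..14], body so far='yamq5riuevk1u7'
Chunk 3: stream[24..25]='0' size=0 (terminator). Final body='yamq5riuevk1u7' (14 bytes)
Body byte 2 = 'm'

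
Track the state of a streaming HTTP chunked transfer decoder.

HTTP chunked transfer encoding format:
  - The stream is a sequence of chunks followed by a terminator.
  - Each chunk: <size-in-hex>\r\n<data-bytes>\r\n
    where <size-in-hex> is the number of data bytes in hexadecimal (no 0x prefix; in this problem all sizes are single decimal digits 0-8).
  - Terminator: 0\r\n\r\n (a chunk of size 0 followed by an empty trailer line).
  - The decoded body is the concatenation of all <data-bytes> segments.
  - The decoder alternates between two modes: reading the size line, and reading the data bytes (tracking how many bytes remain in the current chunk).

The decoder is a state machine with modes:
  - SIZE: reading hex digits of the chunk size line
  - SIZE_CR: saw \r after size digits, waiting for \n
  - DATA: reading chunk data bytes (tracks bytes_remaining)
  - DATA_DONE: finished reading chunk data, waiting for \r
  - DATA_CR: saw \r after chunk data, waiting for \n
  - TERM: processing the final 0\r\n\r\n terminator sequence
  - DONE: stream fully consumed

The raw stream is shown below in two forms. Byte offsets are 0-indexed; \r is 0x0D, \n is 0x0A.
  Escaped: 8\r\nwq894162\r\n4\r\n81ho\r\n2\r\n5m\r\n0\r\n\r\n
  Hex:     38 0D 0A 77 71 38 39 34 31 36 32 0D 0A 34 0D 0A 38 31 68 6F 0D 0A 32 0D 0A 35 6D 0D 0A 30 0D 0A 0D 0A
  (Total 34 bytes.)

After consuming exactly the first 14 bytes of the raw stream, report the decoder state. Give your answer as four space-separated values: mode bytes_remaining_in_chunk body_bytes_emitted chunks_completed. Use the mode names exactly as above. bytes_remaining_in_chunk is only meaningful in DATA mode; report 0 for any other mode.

Answer: SIZE 0 8 1

Derivation:
Byte 0 = '8': mode=SIZE remaining=0 emitted=0 chunks_done=0
Byte 1 = 0x0D: mode=SIZE_CR remaining=0 emitted=0 chunks_done=0
Byte 2 = 0x0A: mode=DATA remaining=8 emitted=0 chunks_done=0
Byte 3 = 'w': mode=DATA remaining=7 emitted=1 chunks_done=0
Byte 4 = 'q': mode=DATA remaining=6 emitted=2 chunks_done=0
Byte 5 = '8': mode=DATA remaining=5 emitted=3 chunks_done=0
Byte 6 = '9': mode=DATA remaining=4 emitted=4 chunks_done=0
Byte 7 = '4': mode=DATA remaining=3 emitted=5 chunks_done=0
Byte 8 = '1': mode=DATA remaining=2 emitted=6 chunks_done=0
Byte 9 = '6': mode=DATA remaining=1 emitted=7 chunks_done=0
Byte 10 = '2': mode=DATA_DONE remaining=0 emitted=8 chunks_done=0
Byte 11 = 0x0D: mode=DATA_CR remaining=0 emitted=8 chunks_done=0
Byte 12 = 0x0A: mode=SIZE remaining=0 emitted=8 chunks_done=1
Byte 13 = '4': mode=SIZE remaining=0 emitted=8 chunks_done=1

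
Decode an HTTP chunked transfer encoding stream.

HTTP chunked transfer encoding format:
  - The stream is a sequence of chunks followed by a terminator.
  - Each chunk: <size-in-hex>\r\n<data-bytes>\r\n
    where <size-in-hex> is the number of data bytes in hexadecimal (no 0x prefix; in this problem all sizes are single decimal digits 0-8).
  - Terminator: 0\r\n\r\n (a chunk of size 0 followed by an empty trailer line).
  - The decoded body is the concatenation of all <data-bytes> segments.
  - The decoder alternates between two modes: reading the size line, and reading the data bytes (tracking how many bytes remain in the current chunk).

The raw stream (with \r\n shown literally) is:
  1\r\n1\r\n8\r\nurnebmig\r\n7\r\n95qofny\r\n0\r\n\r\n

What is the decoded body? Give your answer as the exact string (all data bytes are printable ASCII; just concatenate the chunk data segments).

Chunk 1: stream[0..1]='1' size=0x1=1, data at stream[3..4]='1' -> body[0..1], body so far='1'
Chunk 2: stream[6..7]='8' size=0x8=8, data at stream[9..17]='urnebmig' -> body[1..9], body so far='1urnebmig'
Chunk 3: stream[19..20]='7' size=0x7=7, data at stream[22..29]='95qofny' -> body[9..16], body so far='1urnebmig95qofny'
Chunk 4: stream[31..32]='0' size=0 (terminator). Final body='1urnebmig95qofny' (16 bytes)

Answer: 1urnebmig95qofny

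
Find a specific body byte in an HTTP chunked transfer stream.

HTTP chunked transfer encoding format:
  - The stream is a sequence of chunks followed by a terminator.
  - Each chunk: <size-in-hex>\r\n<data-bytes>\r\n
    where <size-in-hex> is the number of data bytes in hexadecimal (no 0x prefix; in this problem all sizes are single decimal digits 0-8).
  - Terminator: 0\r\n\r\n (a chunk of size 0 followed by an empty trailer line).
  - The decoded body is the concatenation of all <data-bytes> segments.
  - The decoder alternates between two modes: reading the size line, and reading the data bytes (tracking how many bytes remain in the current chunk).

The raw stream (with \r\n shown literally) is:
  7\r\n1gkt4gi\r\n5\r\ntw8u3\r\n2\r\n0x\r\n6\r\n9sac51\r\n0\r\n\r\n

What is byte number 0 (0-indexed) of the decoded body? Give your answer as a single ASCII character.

Chunk 1: stream[0..1]='7' size=0x7=7, data at stream[3..10]='1gkt4gi' -> body[0..7], body so far='1gkt4gi'
Chunk 2: stream[12..13]='5' size=0x5=5, data at stream[15..20]='tw8u3' -> body[7..12], body so far='1gkt4gitw8u3'
Chunk 3: stream[22..23]='2' size=0x2=2, data at stream[25..27]='0x' -> body[12..14], body so far='1gkt4gitw8u30x'
Chunk 4: stream[29..30]='6' size=0x6=6, data at stream[32..38]='9sac51' -> body[14..20], body so far='1gkt4gitw8u30x9sac51'
Chunk 5: stream[40..41]='0' size=0 (terminator). Final body='1gkt4gitw8u30x9sac51' (20 bytes)
Body byte 0 = '1'

Answer: 1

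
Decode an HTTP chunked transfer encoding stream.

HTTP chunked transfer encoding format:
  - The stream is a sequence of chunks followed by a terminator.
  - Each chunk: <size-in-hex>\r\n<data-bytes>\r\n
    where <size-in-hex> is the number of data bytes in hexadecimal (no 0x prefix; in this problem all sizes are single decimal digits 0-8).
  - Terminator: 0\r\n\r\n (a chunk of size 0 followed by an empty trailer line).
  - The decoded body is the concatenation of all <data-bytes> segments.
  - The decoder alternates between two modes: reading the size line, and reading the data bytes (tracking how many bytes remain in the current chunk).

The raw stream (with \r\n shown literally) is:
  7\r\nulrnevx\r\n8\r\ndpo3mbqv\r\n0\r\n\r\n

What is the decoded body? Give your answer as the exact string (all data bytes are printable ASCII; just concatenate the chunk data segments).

Answer: ulrnevxdpo3mbqv

Derivation:
Chunk 1: stream[0..1]='7' size=0x7=7, data at stream[3..10]='ulrnevx' -> body[0..7], body so far='ulrnevx'
Chunk 2: stream[12..13]='8' size=0x8=8, data at stream[15..23]='dpo3mbqv' -> body[7..15], body so far='ulrnevxdpo3mbqv'
Chunk 3: stream[25..26]='0' size=0 (terminator). Final body='ulrnevxdpo3mbqv' (15 bytes)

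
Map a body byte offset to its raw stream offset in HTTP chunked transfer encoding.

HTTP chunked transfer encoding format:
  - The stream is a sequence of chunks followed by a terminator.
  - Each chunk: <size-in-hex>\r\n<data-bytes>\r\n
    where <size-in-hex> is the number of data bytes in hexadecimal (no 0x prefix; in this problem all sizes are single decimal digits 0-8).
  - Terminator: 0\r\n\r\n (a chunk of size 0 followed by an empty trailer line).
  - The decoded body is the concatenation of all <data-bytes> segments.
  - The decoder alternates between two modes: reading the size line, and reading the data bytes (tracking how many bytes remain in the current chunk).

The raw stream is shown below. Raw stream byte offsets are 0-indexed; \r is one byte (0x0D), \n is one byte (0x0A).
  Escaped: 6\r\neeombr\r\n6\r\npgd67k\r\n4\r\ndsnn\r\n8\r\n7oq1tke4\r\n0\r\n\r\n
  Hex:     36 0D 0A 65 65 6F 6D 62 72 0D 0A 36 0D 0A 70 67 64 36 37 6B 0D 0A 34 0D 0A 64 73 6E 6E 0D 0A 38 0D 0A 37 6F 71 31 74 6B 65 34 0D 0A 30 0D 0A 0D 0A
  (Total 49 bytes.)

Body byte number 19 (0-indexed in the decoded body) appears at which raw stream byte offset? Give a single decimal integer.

Answer: 37

Derivation:
Chunk 1: stream[0..1]='6' size=0x6=6, data at stream[3..9]='eeombr' -> body[0..6], body so far='eeombr'
Chunk 2: stream[11..12]='6' size=0x6=6, data at stream[14..20]='pgd67k' -> body[6..12], body so far='eeombrpgd67k'
Chunk 3: stream[22..23]='4' size=0x4=4, data at stream[25..29]='dsnn' -> body[12..16], body so far='eeombrpgd67kdsnn'
Chunk 4: stream[31..32]='8' size=0x8=8, data at stream[34..42]='7oq1tke4' -> body[16..24], body so far='eeombrpgd67kdsnn7oq1tke4'
Chunk 5: stream[44..45]='0' size=0 (terminator). Final body='eeombrpgd67kdsnn7oq1tke4' (24 bytes)
Body byte 19 at stream offset 37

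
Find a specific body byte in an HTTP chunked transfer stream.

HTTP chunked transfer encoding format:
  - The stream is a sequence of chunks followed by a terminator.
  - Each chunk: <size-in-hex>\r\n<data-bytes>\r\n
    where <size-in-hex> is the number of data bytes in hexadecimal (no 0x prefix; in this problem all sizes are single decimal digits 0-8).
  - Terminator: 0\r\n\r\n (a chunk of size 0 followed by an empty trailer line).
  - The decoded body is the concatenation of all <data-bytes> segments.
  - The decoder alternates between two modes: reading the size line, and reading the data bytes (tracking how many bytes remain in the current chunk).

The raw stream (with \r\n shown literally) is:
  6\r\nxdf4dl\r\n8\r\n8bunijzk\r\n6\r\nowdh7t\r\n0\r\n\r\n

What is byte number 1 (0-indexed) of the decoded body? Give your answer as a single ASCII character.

Chunk 1: stream[0..1]='6' size=0x6=6, data at stream[3..9]='xdf4dl' -> body[0..6], body so far='xdf4dl'
Chunk 2: stream[11..12]='8' size=0x8=8, data at stream[14..22]='8bunijzk' -> body[6..14], body so far='xdf4dl8bunijzk'
Chunk 3: stream[24..25]='6' size=0x6=6, data at stream[27..33]='owdh7t' -> body[14..20], body so far='xdf4dl8bunijzkowdh7t'
Chunk 4: stream[35..36]='0' size=0 (terminator). Final body='xdf4dl8bunijzkowdh7t' (20 bytes)
Body byte 1 = 'd'

Answer: d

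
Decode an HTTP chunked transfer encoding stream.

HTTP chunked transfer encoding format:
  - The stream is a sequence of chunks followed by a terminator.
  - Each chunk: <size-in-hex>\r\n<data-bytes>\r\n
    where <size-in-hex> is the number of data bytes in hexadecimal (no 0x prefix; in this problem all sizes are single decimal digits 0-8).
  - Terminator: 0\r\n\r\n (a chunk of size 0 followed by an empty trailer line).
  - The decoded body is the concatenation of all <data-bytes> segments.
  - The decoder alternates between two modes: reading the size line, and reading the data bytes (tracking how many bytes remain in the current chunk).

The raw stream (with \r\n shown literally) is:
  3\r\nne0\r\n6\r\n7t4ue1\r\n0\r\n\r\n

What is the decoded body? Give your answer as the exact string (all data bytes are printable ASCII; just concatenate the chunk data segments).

Answer: ne07t4ue1

Derivation:
Chunk 1: stream[0..1]='3' size=0x3=3, data at stream[3..6]='ne0' -> body[0..3], body so far='ne0'
Chunk 2: stream[8..9]='6' size=0x6=6, data at stream[11..17]='7t4ue1' -> body[3..9], body so far='ne07t4ue1'
Chunk 3: stream[19..20]='0' size=0 (terminator). Final body='ne07t4ue1' (9 bytes)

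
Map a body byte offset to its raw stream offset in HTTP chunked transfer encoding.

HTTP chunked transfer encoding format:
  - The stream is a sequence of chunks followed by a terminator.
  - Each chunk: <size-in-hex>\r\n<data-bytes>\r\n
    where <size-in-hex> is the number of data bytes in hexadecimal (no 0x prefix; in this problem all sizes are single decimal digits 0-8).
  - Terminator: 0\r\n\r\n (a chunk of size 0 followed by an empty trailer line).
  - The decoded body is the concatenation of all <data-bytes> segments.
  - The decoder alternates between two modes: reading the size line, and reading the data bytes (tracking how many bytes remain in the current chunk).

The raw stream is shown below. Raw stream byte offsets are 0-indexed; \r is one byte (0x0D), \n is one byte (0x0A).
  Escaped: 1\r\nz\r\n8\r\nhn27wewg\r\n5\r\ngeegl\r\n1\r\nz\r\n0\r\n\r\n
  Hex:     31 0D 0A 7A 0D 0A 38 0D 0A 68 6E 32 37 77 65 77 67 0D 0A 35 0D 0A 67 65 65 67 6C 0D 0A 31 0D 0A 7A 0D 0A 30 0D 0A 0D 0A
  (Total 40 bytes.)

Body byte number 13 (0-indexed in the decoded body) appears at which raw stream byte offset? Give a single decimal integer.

Chunk 1: stream[0..1]='1' size=0x1=1, data at stream[3..4]='z' -> body[0..1], body so far='z'
Chunk 2: stream[6..7]='8' size=0x8=8, data at stream[9..17]='hn27wewg' -> body[1..9], body so far='zhn27wewg'
Chunk 3: stream[19..20]='5' size=0x5=5, data at stream[22..27]='geegl' -> body[9..14], body so far='zhn27wewggeegl'
Chunk 4: stream[29..30]='1' size=0x1=1, data at stream[32..33]='z' -> body[14..15], body so far='zhn27wewggeeglz'
Chunk 5: stream[35..36]='0' size=0 (terminator). Final body='zhn27wewggeeglz' (15 bytes)
Body byte 13 at stream offset 26

Answer: 26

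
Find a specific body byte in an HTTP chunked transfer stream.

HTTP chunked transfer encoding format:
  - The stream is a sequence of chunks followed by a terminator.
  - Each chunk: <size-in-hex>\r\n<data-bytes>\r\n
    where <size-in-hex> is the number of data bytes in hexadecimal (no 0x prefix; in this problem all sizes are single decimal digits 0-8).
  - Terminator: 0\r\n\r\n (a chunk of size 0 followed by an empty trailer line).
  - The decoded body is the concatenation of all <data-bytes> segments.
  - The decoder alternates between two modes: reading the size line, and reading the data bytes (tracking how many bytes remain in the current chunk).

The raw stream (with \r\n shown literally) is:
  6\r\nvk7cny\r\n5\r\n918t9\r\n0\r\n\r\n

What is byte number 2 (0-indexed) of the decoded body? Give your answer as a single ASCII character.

Answer: 7

Derivation:
Chunk 1: stream[0..1]='6' size=0x6=6, data at stream[3..9]='vk7cny' -> body[0..6], body so far='vk7cny'
Chunk 2: stream[11..12]='5' size=0x5=5, data at stream[14..19]='918t9' -> body[6..11], body so far='vk7cny918t9'
Chunk 3: stream[21..22]='0' size=0 (terminator). Final body='vk7cny918t9' (11 bytes)
Body byte 2 = '7'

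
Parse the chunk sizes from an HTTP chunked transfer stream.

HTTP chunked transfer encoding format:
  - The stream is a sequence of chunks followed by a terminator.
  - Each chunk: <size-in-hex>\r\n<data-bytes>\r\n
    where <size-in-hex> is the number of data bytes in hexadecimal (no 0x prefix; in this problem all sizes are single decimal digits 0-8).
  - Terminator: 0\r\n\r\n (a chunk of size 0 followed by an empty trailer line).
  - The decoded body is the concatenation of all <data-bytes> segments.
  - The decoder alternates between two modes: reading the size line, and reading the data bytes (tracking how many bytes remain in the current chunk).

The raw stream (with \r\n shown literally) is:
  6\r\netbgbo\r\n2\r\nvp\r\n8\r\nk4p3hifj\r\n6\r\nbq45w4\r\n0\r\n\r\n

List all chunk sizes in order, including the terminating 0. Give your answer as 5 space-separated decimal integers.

Answer: 6 2 8 6 0

Derivation:
Chunk 1: stream[0..1]='6' size=0x6=6, data at stream[3..9]='etbgbo' -> body[0..6], body so far='etbgbo'
Chunk 2: stream[11..12]='2' size=0x2=2, data at stream[14..16]='vp' -> body[6..8], body so far='etbgbovp'
Chunk 3: stream[18..19]='8' size=0x8=8, data at stream[21..29]='k4p3hifj' -> body[8..16], body so far='etbgbovpk4p3hifj'
Chunk 4: stream[31..32]='6' size=0x6=6, data at stream[34..40]='bq45w4' -> body[16..22], body so far='etbgbovpk4p3hifjbq45w4'
Chunk 5: stream[42..43]='0' size=0 (terminator). Final body='etbgbovpk4p3hifjbq45w4' (22 bytes)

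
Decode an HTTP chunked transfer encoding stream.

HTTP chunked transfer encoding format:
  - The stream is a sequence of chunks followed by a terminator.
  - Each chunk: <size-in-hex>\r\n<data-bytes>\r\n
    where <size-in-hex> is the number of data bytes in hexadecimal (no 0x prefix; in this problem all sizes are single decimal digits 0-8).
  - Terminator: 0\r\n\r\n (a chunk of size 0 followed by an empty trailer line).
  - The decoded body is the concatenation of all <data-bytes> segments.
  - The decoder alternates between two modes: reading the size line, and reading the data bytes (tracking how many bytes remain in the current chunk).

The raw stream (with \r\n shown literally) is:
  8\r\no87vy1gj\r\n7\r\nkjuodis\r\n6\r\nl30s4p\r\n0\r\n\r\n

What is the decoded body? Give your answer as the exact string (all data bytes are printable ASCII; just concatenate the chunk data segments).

Chunk 1: stream[0..1]='8' size=0x8=8, data at stream[3..11]='o87vy1gj' -> body[0..8], body so far='o87vy1gj'
Chunk 2: stream[13..14]='7' size=0x7=7, data at stream[16..23]='kjuodis' -> body[8..15], body so far='o87vy1gjkjuodis'
Chunk 3: stream[25..26]='6' size=0x6=6, data at stream[28..34]='l30s4p' -> body[15..21], body so far='o87vy1gjkjuodisl30s4p'
Chunk 4: stream[36..37]='0' size=0 (terminator). Final body='o87vy1gjkjuodisl30s4p' (21 bytes)

Answer: o87vy1gjkjuodisl30s4p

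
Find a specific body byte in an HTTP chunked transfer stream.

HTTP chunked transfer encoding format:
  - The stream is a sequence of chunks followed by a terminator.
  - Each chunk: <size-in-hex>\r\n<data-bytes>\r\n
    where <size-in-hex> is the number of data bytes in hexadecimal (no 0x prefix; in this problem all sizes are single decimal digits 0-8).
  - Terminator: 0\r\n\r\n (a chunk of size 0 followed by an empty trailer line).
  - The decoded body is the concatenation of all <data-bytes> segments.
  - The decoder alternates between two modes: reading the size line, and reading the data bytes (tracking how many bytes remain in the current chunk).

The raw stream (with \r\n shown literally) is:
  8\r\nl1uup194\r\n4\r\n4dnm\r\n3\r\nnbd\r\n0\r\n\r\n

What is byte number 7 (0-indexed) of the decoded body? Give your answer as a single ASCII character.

Chunk 1: stream[0..1]='8' size=0x8=8, data at stream[3..11]='l1uup194' -> body[0..8], body so far='l1uup194'
Chunk 2: stream[13..14]='4' size=0x4=4, data at stream[16..20]='4dnm' -> body[8..12], body so far='l1uup1944dnm'
Chunk 3: stream[22..23]='3' size=0x3=3, data at stream[25..28]='nbd' -> body[12..15], body so far='l1uup1944dnmnbd'
Chunk 4: stream[30..31]='0' size=0 (terminator). Final body='l1uup1944dnmnbd' (15 bytes)
Body byte 7 = '4'

Answer: 4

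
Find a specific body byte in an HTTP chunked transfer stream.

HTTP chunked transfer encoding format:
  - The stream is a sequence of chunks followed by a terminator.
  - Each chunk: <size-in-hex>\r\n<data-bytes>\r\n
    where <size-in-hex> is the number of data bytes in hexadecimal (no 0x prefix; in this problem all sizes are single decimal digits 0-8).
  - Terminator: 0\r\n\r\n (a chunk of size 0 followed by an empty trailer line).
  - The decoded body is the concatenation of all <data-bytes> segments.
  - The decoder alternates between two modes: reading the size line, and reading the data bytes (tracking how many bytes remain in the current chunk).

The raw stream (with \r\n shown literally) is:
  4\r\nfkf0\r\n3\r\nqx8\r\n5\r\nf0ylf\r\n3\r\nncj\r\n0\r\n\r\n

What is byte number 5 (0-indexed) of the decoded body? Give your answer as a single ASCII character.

Chunk 1: stream[0..1]='4' size=0x4=4, data at stream[3..7]='fkf0' -> body[0..4], body so far='fkf0'
Chunk 2: stream[9..10]='3' size=0x3=3, data at stream[12..15]='qx8' -> body[4..7], body so far='fkf0qx8'
Chunk 3: stream[17..18]='5' size=0x5=5, data at stream[20..25]='f0ylf' -> body[7..12], body so far='fkf0qx8f0ylf'
Chunk 4: stream[27..28]='3' size=0x3=3, data at stream[30..33]='ncj' -> body[12..15], body so far='fkf0qx8f0ylfncj'
Chunk 5: stream[35..36]='0' size=0 (terminator). Final body='fkf0qx8f0ylfncj' (15 bytes)
Body byte 5 = 'x'

Answer: x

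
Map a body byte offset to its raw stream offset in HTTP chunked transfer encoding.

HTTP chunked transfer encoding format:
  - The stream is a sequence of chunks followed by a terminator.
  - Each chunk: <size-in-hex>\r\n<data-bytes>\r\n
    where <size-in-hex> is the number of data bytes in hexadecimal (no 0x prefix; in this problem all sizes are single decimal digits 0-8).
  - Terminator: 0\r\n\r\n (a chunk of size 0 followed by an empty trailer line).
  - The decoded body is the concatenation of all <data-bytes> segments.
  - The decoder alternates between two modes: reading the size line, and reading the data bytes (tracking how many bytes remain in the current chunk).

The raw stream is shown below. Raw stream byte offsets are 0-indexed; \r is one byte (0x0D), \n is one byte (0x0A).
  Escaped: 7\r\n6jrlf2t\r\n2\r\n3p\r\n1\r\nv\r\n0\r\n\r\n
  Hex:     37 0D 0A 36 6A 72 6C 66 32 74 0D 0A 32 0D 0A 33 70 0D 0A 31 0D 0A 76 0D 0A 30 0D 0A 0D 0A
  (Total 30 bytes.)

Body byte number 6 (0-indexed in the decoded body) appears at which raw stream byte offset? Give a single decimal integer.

Chunk 1: stream[0..1]='7' size=0x7=7, data at stream[3..10]='6jrlf2t' -> body[0..7], body so far='6jrlf2t'
Chunk 2: stream[12..13]='2' size=0x2=2, data at stream[15..17]='3p' -> body[7..9], body so far='6jrlf2t3p'
Chunk 3: stream[19..20]='1' size=0x1=1, data at stream[22..23]='v' -> body[9..10], body so far='6jrlf2t3pv'
Chunk 4: stream[25..26]='0' size=0 (terminator). Final body='6jrlf2t3pv' (10 bytes)
Body byte 6 at stream offset 9

Answer: 9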